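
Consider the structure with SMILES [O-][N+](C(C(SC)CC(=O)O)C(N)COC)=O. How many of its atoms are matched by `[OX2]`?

Check the 16 heavy atoms by environment: 7× C (X4) → no; 1× C (X3) → no; 2× O (X1) → no; 2× O (X2) → match; 1× N (X3) → no; 1× N (charge +1, X3) → no; 1× O (charge -1, X1) → no; 1× S (X2) → no.
That gives 2 matching atoms.

2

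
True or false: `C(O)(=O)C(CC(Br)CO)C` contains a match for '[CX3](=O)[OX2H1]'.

True

The pattern [CX3](=O)[OX2H1] describes an sp2 carbon double-bonded to O and single-bonded to an -OH oxygen — a carboxylic acid.
The molecule carries a carboxylic acid group (-C(=O)OH), whose atoms satisfy every constraint of the query, so the pattern matches.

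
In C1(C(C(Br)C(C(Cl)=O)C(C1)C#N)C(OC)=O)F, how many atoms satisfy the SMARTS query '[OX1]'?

The query [OX1] means: aliphatic oxygen with one total connection — typically a carbonyl =O or an oxide.
Check the 17 heavy atoms by environment: 7× C (X4) → no; 2× C (X3) → no; 2× O (X1) → match; 1× Cl (X1) → no; 1× F (X1) → no; 1× C (X2) → no; 1× N (X1) → no; 1× O (X2) → no; 1× Br (X1) → no.
That gives 2 matching atoms.

2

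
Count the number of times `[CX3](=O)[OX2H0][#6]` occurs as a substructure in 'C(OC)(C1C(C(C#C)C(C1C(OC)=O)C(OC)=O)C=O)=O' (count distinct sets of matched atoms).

[CX3](=O)[OX2H0][#6] is the SMARTS for an ester: a carbonyl carbon bonded to an oxygen that is itself bonded to carbon (no H on that O).
The molecule carries 3 separate instances of a methyl-ester group (-C(=O)OCH3) meeting every constraint; each maps to a distinct set of atoms, giving 3 matches.

3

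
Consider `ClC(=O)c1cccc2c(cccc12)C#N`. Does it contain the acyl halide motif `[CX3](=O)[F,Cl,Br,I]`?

The pattern [CX3](=O)[F,Cl,Br,I] describes a carbonyl carbon bonded to a halogen — an acyl halide.
The molecule carries an acyl chloride (-C(=O)Cl), whose atoms satisfy every constraint of the query, so the pattern matches.

Yes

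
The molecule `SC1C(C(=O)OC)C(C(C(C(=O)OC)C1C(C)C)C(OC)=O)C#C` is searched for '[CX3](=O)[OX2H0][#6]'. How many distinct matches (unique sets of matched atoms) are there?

[CX3](=O)[OX2H0][#6] is the SMARTS for an ester: a carbonyl carbon bonded to an oxygen that is itself bonded to carbon (no H on that O).
The molecule carries 3 separate instances of a methyl-ester group (-C(=O)OCH3) meeting every constraint; each maps to a distinct set of atoms, giving 3 matches.

3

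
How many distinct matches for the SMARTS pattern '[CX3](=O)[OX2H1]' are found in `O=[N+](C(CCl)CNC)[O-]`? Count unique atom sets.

[CX3](=O)[OX2H1] is the SMARTS for a carboxylic acid: an sp2 carbon double-bonded to O and single-bonded to an -OH oxygen.
No fragment in the molecule satisfies every constraint, giving 0 matches.

0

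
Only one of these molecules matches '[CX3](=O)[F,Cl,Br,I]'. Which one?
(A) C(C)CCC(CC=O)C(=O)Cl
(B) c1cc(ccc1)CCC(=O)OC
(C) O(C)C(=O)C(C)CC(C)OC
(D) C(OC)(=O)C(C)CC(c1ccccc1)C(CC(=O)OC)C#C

A

[CX3](=O)[F,Cl,Br,I] describes a carbonyl carbon bonded to a halogen (an acyl halide).
(A) contains an acyl chloride (-C(=O)Cl), which satisfies every atom and bond constraint.
(B) has a methyl-ester group (-C(=O)OCH3) but the carbonyl is bonded to -O-C, not to a halogen.
(C) has a methyl-ester group (-C(=O)OCH3) but the carbonyl is bonded to -O-C, not to a halogen.
(D) has a methyl-ester group (-C(=O)OCH3) but the carbonyl is bonded to -O-C, not to a halogen.
So the answer is (A).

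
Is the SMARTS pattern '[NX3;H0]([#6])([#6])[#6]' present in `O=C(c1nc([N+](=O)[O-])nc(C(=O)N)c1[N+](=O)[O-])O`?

No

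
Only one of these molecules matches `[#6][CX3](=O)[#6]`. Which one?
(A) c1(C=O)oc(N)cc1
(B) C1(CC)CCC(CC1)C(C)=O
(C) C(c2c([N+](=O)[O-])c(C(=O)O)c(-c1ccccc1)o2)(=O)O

[#6][CX3](=O)[#6] describes a carbonyl carbon (no H) flanked by two carbons (a ketone).
(A) has an aldehyde (-CHO) but the carbonyl carbon has H1, so it is not flanked by two carbons.
(B) contains an acetyl/ketone group (-C(=O)CH3), which satisfies every atom and bond constraint.
(C) has a carboxylic acid group (-C(=O)OH) but one neighbour of the carbonyl carbon is O, not C.
So the answer is (B).

B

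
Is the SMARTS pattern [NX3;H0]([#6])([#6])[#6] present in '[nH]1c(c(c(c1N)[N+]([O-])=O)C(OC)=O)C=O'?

No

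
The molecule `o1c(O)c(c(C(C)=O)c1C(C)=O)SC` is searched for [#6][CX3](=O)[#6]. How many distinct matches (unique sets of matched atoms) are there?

2

[#6][CX3](=O)[#6] is the SMARTS for a ketone: a carbonyl carbon (no H) flanked by two carbons.
The molecule carries 2 separate instances of an acetyl/ketone group (-C(=O)CH3) meeting every constraint; each maps to a distinct set of atoms, giving 2 matches.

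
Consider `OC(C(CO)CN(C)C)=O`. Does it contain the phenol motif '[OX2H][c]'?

No

The pattern [OX2H][c] describes a hydroxyl oxygen attached to an aromatic carbon — a phenol.
The closest candidate here is a hydroxyl group (-OH), but the -OH is on an aliphatic carbon, not an aromatic c. No other fragment satisfies the full query, so there is no match.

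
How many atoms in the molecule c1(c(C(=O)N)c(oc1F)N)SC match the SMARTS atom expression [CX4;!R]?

1

The query [CX4;!R] means: aliphatic carbon with four total connections, not in a ring.
Check the 12 heavy atoms by environment: 1× o (aromatic, X2, in 5-ring) → no; 4× c (aromatic, X3, in 5-ring) → no; 1× F (X1, acyclic) → no; 1× S (X2, acyclic) → no; 1× C (X4, acyclic) → match; 1× C (X3, acyclic) → no; 1× O (X1, acyclic) → no; 2× N (X3, acyclic) → no.
That gives 1 matching atom.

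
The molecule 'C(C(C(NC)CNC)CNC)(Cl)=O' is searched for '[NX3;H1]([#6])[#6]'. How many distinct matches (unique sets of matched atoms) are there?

[NX3;H1]([#6])[#6] is the SMARTS for a secondary amine: a trivalent nitrogen with one H, bonded to two carbons.
The molecule carries 3 separate instances of an N-methylamino group (-NHCH3) meeting every constraint; each maps to a distinct set of atoms, giving 3 matches.

3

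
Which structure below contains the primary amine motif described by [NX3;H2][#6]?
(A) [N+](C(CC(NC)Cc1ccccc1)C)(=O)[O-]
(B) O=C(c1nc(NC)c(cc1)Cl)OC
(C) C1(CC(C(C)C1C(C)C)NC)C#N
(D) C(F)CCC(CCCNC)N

D

[NX3;H2][#6] describes a trivalent nitrogen with two H attached to carbon (a primary amine).
(A) has a nitro group (-[N+](=O)[O-]) but the nitrogen is [N+] with no H, not NX3H2.
(B) has an N-methylamino group (-NHCH3) but the nitrogen bears two carbons and only one H (H1), not H2.
(C) has a nitrile (-C#N) but the nitrogen is NX1 (triple-bonded), not NX3 with two H.
(D) contains a primary amino group (-NH2), which satisfies every atom and bond constraint.
So the answer is (D).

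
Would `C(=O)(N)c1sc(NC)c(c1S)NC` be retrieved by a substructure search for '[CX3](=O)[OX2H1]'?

The pattern [CX3](=O)[OX2H1] describes an sp2 carbon double-bonded to O and single-bonded to an -OH oxygen — a carboxylic acid.
The closest candidate here is a primary amide (-C(=O)NH2), but the carbonyl is bonded to N, not to an -OH oxygen. No other fragment satisfies the full query, so there is no match.

No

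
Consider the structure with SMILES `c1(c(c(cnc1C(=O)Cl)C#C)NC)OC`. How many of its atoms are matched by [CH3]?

2

The query [CH3] means: aliphatic carbon with exactly three hydrogens.
Check the 15 heavy atoms by environment: 1× n (aromatic, H0) → no; 1× c (aromatic, H1) → no; 4× c (aromatic, H0) → no; 1× N (H1) → no; 2× C (H3) → match; 2× O (H0) → no; 2× C (H0) → no; 1× C (H1) → no; 1× Cl (H0) → no.
That gives 2 matching atoms.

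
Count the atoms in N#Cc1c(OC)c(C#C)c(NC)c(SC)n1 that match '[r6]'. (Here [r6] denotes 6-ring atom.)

The query [r6] means: r6 matches atoms in a six-membered ring.
Check the 16 heavy atoms by environment: 1× n (aromatic, in 6-ring) → match; 5× c (aromatic, in 6-ring) → match; 6× C (acyclic) → no; 1× S (acyclic) → no; 1× O (acyclic) → no; 2× N (acyclic) → no.
Summing the matching environments: 1 + 5 = 6 matching atoms.

6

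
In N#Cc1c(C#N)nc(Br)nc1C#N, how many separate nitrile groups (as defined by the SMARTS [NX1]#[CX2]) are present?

3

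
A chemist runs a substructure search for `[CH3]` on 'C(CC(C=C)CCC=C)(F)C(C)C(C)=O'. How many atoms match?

Check the 15 heavy atoms by environment: 5× C (H2) → no; 5× C (H1) → no; 2× C (H3) → match; 1× F (H0) → no; 1× C (H0) → no; 1× O (H0) → no.
That gives 2 matching atoms.

2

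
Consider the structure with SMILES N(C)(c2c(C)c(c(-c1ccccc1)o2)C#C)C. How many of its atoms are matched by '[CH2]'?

0

The query [CH2] means: aliphatic carbon with exactly two hydrogens.
Check the 17 heavy atoms by environment: 1× o (aromatic, H0) → no; 5× c (aromatic, H0) → no; 1× C (H0) → no; 1× C (H1) → no; 5× c (aromatic, H1) → no; 3× C (H3) → no; 1× N (H0) → no.
No environment satisfies the query, so 0 matching atoms.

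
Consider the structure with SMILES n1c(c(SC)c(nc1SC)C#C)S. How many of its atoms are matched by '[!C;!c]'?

5

Check the 13 heavy atoms by environment: 2× n (aromatic) → match; 4× c (aromatic) → no; 3× S → match; 4× C → no.
Summing the matching environments: 2 + 3 = 5 matching atoms.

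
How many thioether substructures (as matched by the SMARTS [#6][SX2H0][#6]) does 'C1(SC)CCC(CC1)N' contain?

[#6][SX2H0][#6] is the SMARTS for a thioether: an aliphatic sulfur bridging two carbons with no H on the sulfur.
Exactly one fragment in the molecule meets all constraints, giving 1 match.

1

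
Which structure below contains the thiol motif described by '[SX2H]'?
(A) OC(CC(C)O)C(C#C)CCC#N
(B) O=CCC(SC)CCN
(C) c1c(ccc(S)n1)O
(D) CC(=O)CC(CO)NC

C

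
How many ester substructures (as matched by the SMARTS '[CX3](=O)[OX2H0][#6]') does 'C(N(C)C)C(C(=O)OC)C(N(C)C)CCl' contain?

[CX3](=O)[OX2H0][#6] is the SMARTS for an ester: a carbonyl carbon bonded to an oxygen that is itself bonded to carbon (no H on that O).
Exactly one fragment in the molecule meets all constraints, giving 1 match.

1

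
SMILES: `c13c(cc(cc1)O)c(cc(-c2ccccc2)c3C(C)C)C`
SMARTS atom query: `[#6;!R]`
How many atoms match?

4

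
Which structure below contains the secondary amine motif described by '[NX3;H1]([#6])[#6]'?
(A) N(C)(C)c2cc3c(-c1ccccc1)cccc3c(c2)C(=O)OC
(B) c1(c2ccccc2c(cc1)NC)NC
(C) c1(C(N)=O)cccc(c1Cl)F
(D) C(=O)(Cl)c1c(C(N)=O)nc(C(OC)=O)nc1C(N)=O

[NX3;H1]([#6])[#6] describes a trivalent nitrogen with one H, bonded to two carbons (a secondary amine).
(A) has a dimethylamino group (-N(CH3)2) but the nitrogen has H0, not H1.
(B) contains an N-methylamino group (-NHCH3), which satisfies every atom and bond constraint.
(C) has a primary amide (-C(=O)NH2) but the -C(=O)NH2 nitrogen has H2, not H1.
(D) has a primary amide (-C(=O)NH2) but the -C(=O)NH2 nitrogen has H2, not H1.
So the answer is (B).

B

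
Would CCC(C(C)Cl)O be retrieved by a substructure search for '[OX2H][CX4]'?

The pattern [OX2H][CX4] describes a hydroxyl oxygen bound to an sp3 (X4) carbon — an aliphatic alcohol.
The molecule carries a hydroxyl group (-OH), whose atoms satisfy every constraint of the query, so the pattern matches.

Yes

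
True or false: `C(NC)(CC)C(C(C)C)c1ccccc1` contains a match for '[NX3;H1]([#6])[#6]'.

The pattern [NX3;H1]([#6])[#6] describes a trivalent nitrogen with one H, bonded to two carbons — a secondary amine.
The molecule carries an N-methylamino group (-NHCH3), whose atoms satisfy every constraint of the query, so the pattern matches.

True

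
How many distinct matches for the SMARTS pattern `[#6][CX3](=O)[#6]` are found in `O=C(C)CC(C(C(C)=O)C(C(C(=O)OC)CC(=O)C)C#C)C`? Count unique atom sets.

3

[#6][CX3](=O)[#6] is the SMARTS for a ketone: a carbonyl carbon (no H) flanked by two carbons.
The molecule carries 3 separate instances of an acetyl/ketone group (-C(=O)CH3) meeting every constraint; each maps to a distinct set of atoms, giving 3 matches.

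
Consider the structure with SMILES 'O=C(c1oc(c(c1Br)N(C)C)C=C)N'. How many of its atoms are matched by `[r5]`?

5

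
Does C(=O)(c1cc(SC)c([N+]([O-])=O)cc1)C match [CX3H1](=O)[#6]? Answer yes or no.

No

The pattern [CX3H1](=O)[#6] describes an sp2 carbon with one H, double-bonded to O and single-bonded to carbon — an aldehyde.
The closest candidate here is an acetyl/ketone group (-C(=O)CH3), but the carbonyl carbon has H0 (two carbon neighbours), not H1. No other fragment satisfies the full query, so there is no match.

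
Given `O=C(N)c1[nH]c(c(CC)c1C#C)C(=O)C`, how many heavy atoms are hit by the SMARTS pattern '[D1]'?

The query [D1] means: atom with exactly one heavy-atom neighbour (degree 1).
Check the 15 heavy atoms by environment: 1× n (aromatic, D2) → no; 4× c (aromatic, D3) → no; 2× C (D3) → no; 2× O (D1) → match; 3× C (D1) → match; 2× C (D2) → no; 1× N (D1) → match.
Summing the matching environments: 2 + 3 + 1 = 6 matching atoms.

6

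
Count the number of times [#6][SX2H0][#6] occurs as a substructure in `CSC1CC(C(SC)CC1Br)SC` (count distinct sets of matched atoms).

3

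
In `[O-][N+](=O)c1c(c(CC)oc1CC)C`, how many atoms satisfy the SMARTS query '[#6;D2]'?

2

Check the 13 heavy atoms by environment: 1× o (aromatic, D2) → no; 4× c (aromatic, D3) → no; 2× C (D2) → match; 3× C (D1) → no; 1× N (charge +1, D3) → no; 1× O (charge -1, D1) → no; 1× O (D1) → no.
That gives 2 matching atoms.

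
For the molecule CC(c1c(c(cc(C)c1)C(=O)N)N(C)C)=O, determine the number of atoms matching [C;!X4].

2

The query [C;!X4] means: aliphatic carbon that does not have four total connections.
Check the 16 heavy atoms by environment: 6× c (aromatic, X3) → no; 4× C (X4) → no; 2× C (X3) → match; 2× O (X1) → no; 2× N (X3) → no.
That gives 2 matching atoms.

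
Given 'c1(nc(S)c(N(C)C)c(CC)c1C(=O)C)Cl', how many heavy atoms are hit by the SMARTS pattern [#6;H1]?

0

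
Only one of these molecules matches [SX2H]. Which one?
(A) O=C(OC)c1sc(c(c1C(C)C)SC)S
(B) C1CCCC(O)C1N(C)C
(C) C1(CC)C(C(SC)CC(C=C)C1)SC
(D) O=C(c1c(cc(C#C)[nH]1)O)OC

A

[SX2H] describes an aliphatic sulfur with two connections, one being H (a thiol).
(A) contains a thiol (-SH), which satisfies every atom and bond constraint.
(B) has a hydroxyl group (-OH) but it is an -OH, not an -SH.
(C) has a methylthio ether (-SCH3) but the sulfur has H0 (bonded to two carbons), not H1.
(D) has a hydroxyl group (-OH) but it is an -OH, not an -SH.
So the answer is (A).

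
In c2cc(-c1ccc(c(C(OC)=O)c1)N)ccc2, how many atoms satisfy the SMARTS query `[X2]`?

The query [X2] means: any atom with exactly two total connections (bonds + H).
Check the 17 heavy atoms by environment: 12× c (aromatic, X3) → no; 1× N (X3) → no; 1× C (X3) → no; 1× O (X1) → no; 1× O (X2) → match; 1× C (X4) → no.
That gives 1 matching atom.

1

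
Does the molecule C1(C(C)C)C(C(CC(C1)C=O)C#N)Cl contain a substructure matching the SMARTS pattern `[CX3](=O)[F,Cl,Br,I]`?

No

The pattern [CX3](=O)[F,Cl,Br,I] describes a carbonyl carbon bonded to a halogen — an acyl halide.
The closest candidate here is a chloro substituent, but the Cl is not on a carbonyl carbon. No other fragment satisfies the full query, so there is no match.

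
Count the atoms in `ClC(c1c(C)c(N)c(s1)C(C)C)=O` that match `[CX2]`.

Check the 13 heavy atoms by environment: 1× s (aromatic, X2) → no; 4× c (aromatic, X3) → no; 4× C (X4) → no; 1× C (X3) → no; 1× O (X1) → no; 1× Cl (X1) → no; 1× N (X3) → no.
No environment satisfies the query, so 0 matching atoms.

0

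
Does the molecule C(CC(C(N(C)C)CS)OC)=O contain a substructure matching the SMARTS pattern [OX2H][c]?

No

The pattern [OX2H][c] describes a hydroxyl oxygen attached to an aromatic carbon — a phenol.
The closest candidate here is a methoxy ether (-OCH3), but the oxygen has H0, not H1. No other fragment satisfies the full query, so there is no match.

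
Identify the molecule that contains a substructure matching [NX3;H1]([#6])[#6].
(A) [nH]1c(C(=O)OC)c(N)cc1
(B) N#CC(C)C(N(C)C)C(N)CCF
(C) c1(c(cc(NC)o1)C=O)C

C

[NX3;H1]([#6])[#6] describes a trivalent nitrogen with one H, bonded to two carbons (a secondary amine).
(A) has a primary amino group (-NH2) but the nitrogen has H2 and only one carbon neighbour.
(B) has a dimethylamino group (-N(CH3)2) but the nitrogen has H0, not H1.
(C) contains an N-methylamino group (-NHCH3), which satisfies every atom and bond constraint.
So the answer is (C).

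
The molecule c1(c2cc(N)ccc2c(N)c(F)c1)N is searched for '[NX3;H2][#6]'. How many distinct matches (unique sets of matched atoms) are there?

3

[NX3;H2][#6] is the SMARTS for a primary amine: a trivalent nitrogen with two H attached to carbon.
The molecule carries 3 separate instances of a primary amino group (-NH2) meeting every constraint; each maps to a distinct set of atoms, giving 3 matches.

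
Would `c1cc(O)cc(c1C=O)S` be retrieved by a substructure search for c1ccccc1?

Yes

The pattern c1ccccc1 describes six aromatic carbons in a ring — a benzene ring.
The required atom environment is present in the molecule, so the pattern matches.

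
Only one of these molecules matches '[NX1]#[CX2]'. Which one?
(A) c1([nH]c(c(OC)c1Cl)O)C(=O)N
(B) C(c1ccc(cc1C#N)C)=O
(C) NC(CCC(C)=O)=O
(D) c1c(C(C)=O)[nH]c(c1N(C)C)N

B

[NX1]#[CX2] describes a nitrogen triple-bonded to a two-connected carbon (a nitrile).
(A) has a primary amide (-C(=O)NH2) but the nitrogen is NX3, not NX1.
(B) contains a nitrile (-C#N), which satisfies every atom and bond constraint.
(C) has a primary amide (-C(=O)NH2) but the nitrogen is NX3, not NX1.
(D) has a primary amino group (-NH2) but the nitrogen is NX3 (three connections), not NX1 triple-bonded.
So the answer is (B).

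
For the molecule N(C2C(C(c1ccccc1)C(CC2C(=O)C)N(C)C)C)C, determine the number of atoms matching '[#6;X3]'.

7

The query [#6;X3] means: any carbon (aromatic or not) with three total connections.
Check the 21 heavy atoms by environment: 11× C (X4) → no; 1× C (X3) → match; 1× O (X1) → no; 2× N (X3) → no; 6× c (aromatic, X3) → match.
Summing the matching environments: 1 + 6 = 7 matching atoms.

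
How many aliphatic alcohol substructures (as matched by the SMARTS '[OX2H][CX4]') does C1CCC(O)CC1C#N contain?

[OX2H][CX4] is the SMARTS for an aliphatic alcohol: a hydroxyl oxygen bound to an sp3 (X4) carbon.
Exactly one fragment in the molecule meets all constraints, giving 1 match.

1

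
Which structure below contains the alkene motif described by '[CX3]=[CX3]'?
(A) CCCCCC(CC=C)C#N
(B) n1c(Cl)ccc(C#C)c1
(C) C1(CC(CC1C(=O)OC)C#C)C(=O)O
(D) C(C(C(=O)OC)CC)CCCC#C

A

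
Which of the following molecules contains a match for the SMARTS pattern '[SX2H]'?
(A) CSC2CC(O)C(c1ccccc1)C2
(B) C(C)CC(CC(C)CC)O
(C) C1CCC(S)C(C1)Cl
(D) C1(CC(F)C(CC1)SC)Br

C

[SX2H] describes an aliphatic sulfur with two connections, one being H (a thiol).
(A) has a hydroxyl group (-OH) but it is an -OH, not an -SH.
(B) has a hydroxyl group (-OH) but it is an -OH, not an -SH.
(C) contains a thiol (-SH), which satisfies every atom and bond constraint.
(D) has a methylthio ether (-SCH3) but the sulfur has H0 (bonded to two carbons), not H1.
So the answer is (C).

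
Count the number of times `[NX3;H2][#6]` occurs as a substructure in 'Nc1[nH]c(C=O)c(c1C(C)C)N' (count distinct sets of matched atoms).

2

[NX3;H2][#6] is the SMARTS for a primary amine: a trivalent nitrogen with two H attached to carbon.
The molecule carries 2 separate instances of a primary amino group (-NH2) meeting every constraint; each maps to a distinct set of atoms, giving 2 matches.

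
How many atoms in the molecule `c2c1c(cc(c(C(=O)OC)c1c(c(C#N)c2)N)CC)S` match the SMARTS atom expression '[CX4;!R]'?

Check the 20 heavy atoms by environment: 10× c (aromatic, X3, in 6-ring) → no; 1× S (X2, acyclic) → no; 1× C (X3, acyclic) → no; 1× O (X1, acyclic) → no; 1× O (X2, acyclic) → no; 3× C (X4, acyclic) → match; 1× N (X3, acyclic) → no; 1× C (X2, acyclic) → no; 1× N (X1, acyclic) → no.
That gives 3 matching atoms.

3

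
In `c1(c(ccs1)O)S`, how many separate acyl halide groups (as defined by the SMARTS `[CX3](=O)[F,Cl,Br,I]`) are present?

[CX3](=O)[F,Cl,Br,I] is the SMARTS for an acyl halide: a carbonyl carbon bonded to a halogen.
No fragment in the molecule satisfies every constraint, giving 0 matches.

0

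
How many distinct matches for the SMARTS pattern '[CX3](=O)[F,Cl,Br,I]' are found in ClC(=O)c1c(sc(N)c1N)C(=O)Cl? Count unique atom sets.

[CX3](=O)[F,Cl,Br,I] is the SMARTS for an acyl halide: a carbonyl carbon bonded to a halogen.
The molecule carries 2 separate instances of an acyl chloride (-C(=O)Cl) meeting every constraint; each maps to a distinct set of atoms, giving 2 matches.

2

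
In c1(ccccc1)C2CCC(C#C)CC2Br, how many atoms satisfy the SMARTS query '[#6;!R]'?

Check the 15 heavy atoms by environment: 6× C (in 6-ring) → no; 1× Br (acyclic) → no; 2× C (acyclic) → match; 6× c (aromatic, in 6-ring) → no.
That gives 2 matching atoms.

2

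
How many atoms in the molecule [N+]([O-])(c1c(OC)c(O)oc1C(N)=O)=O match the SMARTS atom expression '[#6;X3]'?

5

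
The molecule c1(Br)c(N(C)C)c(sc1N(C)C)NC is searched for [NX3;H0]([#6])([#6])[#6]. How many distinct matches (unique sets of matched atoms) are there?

[NX3;H0]([#6])([#6])[#6] is the SMARTS for a tertiary amine: a trivalent nitrogen with no H, bonded to three carbons.
The molecule carries 2 separate instances of a dimethylamino group (-N(CH3)2) meeting every constraint; each maps to a distinct set of atoms, giving 2 matches.

2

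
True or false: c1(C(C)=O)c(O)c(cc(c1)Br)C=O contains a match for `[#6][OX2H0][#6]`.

False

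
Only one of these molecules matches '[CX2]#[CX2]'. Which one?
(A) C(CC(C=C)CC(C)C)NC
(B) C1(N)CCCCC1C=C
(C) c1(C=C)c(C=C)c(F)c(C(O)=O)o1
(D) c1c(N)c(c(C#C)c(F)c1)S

D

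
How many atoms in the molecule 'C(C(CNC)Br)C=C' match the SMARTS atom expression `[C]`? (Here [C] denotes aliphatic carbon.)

6

The query [C] means: uppercase C matches aliphatic (non-aromatic) carbon only.
Check the 8 heavy atoms by environment: 6× C → match; 1× Br → no; 1× N → no.
That gives 6 matching atoms.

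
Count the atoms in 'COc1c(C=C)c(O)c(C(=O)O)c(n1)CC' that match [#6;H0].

6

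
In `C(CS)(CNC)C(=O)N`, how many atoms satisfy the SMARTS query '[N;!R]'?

2

The query [N;!R] means: aliphatic nitrogen not in a ring.
Check the 9 heavy atoms by environment: 5× C (acyclic) → no; 2× N (acyclic) → match; 1× O (acyclic) → no; 1× S (acyclic) → no.
That gives 2 matching atoms.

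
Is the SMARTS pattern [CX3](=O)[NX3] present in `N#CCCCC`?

No

The pattern [CX3](=O)[NX3] describes a carbonyl carbon bonded to a trivalent nitrogen — an amide.
The closest candidate here is a nitrile (-C#N), but the nitrile N is NX1 (triple-bonded), not NX3. No other fragment satisfies the full query, so there is no match.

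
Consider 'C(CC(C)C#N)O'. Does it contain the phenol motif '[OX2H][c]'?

The pattern [OX2H][c] describes a hydroxyl oxygen attached to an aromatic carbon — a phenol.
The closest candidate here is a hydroxyl group (-OH), but the -OH is on an aliphatic carbon, not an aromatic c. No other fragment satisfies the full query, so there is no match.

No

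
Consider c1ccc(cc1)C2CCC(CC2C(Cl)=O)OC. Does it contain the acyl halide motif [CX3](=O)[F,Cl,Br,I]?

Yes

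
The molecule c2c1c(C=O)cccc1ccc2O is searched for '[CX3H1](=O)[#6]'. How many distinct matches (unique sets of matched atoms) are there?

1

[CX3H1](=O)[#6] is the SMARTS for an aldehyde: an sp2 carbon with one H, double-bonded to O and single-bonded to carbon.
Exactly one fragment in the molecule meets all constraints, giving 1 match.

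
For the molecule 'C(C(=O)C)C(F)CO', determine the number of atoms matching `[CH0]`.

1

Check the 8 heavy atoms by environment: 2× C (H2) → no; 1× C (H1) → no; 1× O (H1) → no; 1× F (H0) → no; 1× C (H0) → match; 1× O (H0) → no; 1× C (H3) → no.
That gives 1 matching atom.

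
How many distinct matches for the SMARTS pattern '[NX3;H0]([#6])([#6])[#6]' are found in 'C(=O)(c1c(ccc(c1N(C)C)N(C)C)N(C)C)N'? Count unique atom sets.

[NX3;H0]([#6])([#6])[#6] is the SMARTS for a tertiary amine: a trivalent nitrogen with no H, bonded to three carbons.
The molecule carries 3 separate instances of a dimethylamino group (-N(CH3)2) meeting every constraint; each maps to a distinct set of atoms, giving 3 matches.

3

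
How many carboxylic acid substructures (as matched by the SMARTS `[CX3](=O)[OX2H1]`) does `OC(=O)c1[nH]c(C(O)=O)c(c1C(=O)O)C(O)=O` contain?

4

[CX3](=O)[OX2H1] is the SMARTS for a carboxylic acid: an sp2 carbon double-bonded to O and single-bonded to an -OH oxygen.
The molecule carries 4 separate instances of a carboxylic acid group (-C(=O)OH) meeting every constraint; each maps to a distinct set of atoms, giving 4 matches.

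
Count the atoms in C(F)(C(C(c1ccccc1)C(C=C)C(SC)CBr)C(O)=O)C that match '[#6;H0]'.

2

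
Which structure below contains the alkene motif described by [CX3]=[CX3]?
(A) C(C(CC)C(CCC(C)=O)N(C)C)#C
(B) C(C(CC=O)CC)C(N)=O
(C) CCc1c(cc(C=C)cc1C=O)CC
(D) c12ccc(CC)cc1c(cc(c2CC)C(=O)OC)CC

[CX3]=[CX3] describes a non-aromatic C=C double bond between two sp2 carbons (an alkene).
(A) has an ethynyl group (-C#CH) but the C-C bond is a triple bond, not a double bond.
(B) has an ethyl group (-CH2CH3) but its C-C bond is a single bond between CX4 carbons, not CX3=CX3.
(C) contains a vinyl group (-CH=CH2), which satisfies every atom and bond constraint.
(D) has an ethyl group (-CH2CH3) but its C-C bond is a single bond between CX4 carbons, not CX3=CX3.
So the answer is (C).

C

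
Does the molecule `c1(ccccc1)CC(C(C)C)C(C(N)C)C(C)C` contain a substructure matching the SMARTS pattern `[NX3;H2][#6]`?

Yes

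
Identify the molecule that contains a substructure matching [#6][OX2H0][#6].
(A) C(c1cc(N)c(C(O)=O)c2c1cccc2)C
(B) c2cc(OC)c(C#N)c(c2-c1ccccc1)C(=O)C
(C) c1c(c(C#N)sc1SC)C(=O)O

B

[#6][OX2H0][#6] describes an aliphatic oxygen bridging two carbons with no H on the oxygen (an ether).
(A) has a carboxylic acid group (-C(=O)OH) but the -OH oxygen has H1; the =O is OX1, not OX2.
(B) contains a methoxy ether (-OCH3), which satisfies every atom and bond constraint.
(C) has a carboxylic acid group (-C(=O)OH) but the -OH oxygen has H1; the =O is OX1, not OX2.
So the answer is (B).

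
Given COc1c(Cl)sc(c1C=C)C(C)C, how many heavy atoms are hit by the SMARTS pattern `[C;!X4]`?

The query [C;!X4] means: aliphatic carbon that does not have four total connections.
Check the 13 heavy atoms by environment: 1× s (aromatic, X2) → no; 4× c (aromatic, X3) → no; 2× C (X3) → match; 4× C (X4) → no; 1× O (X2) → no; 1× Cl (X1) → no.
That gives 2 matching atoms.

2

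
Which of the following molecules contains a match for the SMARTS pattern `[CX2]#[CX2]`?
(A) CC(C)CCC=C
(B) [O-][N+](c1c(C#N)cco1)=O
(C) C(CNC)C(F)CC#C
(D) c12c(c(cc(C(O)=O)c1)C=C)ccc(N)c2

C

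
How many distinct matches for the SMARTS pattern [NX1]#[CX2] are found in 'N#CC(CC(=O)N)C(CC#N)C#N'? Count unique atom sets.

3

[NX1]#[CX2] is the SMARTS for a nitrile: a nitrogen triple-bonded to a two-connected carbon.
The molecule carries 3 separate instances of a nitrile (-C#N) meeting every constraint; each maps to a distinct set of atoms, giving 3 matches.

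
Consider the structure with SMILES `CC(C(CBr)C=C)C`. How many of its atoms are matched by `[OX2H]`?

The query [OX2H] means: aliphatic oxygen with two connections, one of which is H — an -OH oxygen.
Check the 8 heavy atoms by environment: 1× C (H2, X4) → no; 2× C (H1, X4) → no; 2× C (H3, X4) → no; 1× Br (H0, X1) → no; 1× C (H1, X3) → no; 1× C (H2, X3) → no.
No environment satisfies the query, so 0 matching atoms.

0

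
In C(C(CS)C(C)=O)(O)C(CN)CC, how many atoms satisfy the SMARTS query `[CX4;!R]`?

The query [CX4;!R] means: aliphatic carbon with four total connections, not in a ring.
Check the 13 heavy atoms by environment: 8× C (X4, acyclic) → match; 1× N (X3, acyclic) → no; 1× O (X2, acyclic) → no; 1× C (X3, acyclic) → no; 1× O (X1, acyclic) → no; 1× S (X2, acyclic) → no.
That gives 8 matching atoms.

8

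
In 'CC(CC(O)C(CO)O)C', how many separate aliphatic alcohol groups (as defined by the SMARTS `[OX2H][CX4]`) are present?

[OX2H][CX4] is the SMARTS for an aliphatic alcohol: a hydroxyl oxygen bound to an sp3 (X4) carbon.
The molecule carries 3 separate instances of a hydroxyl group (-OH) meeting every constraint; each maps to a distinct set of atoms, giving 3 matches.

3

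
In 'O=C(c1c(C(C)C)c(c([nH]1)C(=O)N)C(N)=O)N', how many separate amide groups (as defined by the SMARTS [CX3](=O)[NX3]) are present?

3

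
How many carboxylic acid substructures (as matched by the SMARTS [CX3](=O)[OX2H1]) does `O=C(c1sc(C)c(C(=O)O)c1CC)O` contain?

2

[CX3](=O)[OX2H1] is the SMARTS for a carboxylic acid: an sp2 carbon double-bonded to O and single-bonded to an -OH oxygen.
The molecule carries 2 separate instances of a carboxylic acid group (-C(=O)OH) meeting every constraint; each maps to a distinct set of atoms, giving 2 matches.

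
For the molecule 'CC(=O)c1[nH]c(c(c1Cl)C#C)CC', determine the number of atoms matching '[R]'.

5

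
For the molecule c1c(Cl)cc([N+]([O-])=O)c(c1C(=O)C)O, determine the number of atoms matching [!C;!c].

6

The query [!C;!c] means: neither aliphatic nor aromatic carbon — same as [!#6].
Check the 14 heavy atoms by environment: 6× c (aromatic) → no; 1× Cl → match; 2× C → no; 3× O → match; 1× N (charge +1) → match; 1× O (charge -1) → match.
Summing the matching environments: 1 + 3 + 1 + 1 = 6 matching atoms.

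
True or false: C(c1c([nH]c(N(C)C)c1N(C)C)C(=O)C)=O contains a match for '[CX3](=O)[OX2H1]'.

The pattern [CX3](=O)[OX2H1] describes an sp2 carbon double-bonded to O and single-bonded to an -OH oxygen — a carboxylic acid.
The closest candidate here is an aldehyde (-CHO), but there is no singly-bonded oxygen on the carbonyl carbon. No other fragment satisfies the full query, so there is no match.

False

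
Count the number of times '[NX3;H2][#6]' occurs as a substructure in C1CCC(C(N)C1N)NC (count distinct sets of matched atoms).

2

[NX3;H2][#6] is the SMARTS for a primary amine: a trivalent nitrogen with two H attached to carbon.
The molecule carries 2 separate instances of a primary amino group (-NH2) meeting every constraint; each maps to a distinct set of atoms, giving 2 matches.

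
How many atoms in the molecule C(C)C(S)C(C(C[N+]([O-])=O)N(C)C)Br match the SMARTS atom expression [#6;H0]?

0

The query [#6;H0] means: any carbon with no attached hydrogen.
Check the 14 heavy atoms by environment: 3× C (H3) → no; 2× C (H2) → no; 3× C (H1) → no; 1× Br (H0) → no; 1× N (charge +1, H0) → no; 1× O (charge -1, H0) → no; 1× O (H0) → no; 1× S (H1) → no; 1× N (H0) → no.
No environment satisfies the query, so 0 matching atoms.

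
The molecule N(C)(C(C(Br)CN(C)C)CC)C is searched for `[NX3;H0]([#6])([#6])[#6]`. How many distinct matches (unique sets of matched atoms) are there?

[NX3;H0]([#6])([#6])[#6] is the SMARTS for a tertiary amine: a trivalent nitrogen with no H, bonded to three carbons.
The molecule carries 2 separate instances of a dimethylamino group (-N(CH3)2) meeting every constraint; each maps to a distinct set of atoms, giving 2 matches.

2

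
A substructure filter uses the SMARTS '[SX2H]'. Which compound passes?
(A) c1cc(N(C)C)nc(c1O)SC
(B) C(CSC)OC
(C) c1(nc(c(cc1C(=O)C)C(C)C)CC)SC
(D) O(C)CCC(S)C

[SX2H] describes an aliphatic sulfur with two connections, one being H (a thiol).
(A) has a methylthio ether (-SCH3) but the sulfur has H0 (bonded to two carbons), not H1.
(B) has a methylthio ether (-SCH3) but the sulfur has H0 (bonded to two carbons), not H1.
(C) has a methylthio ether (-SCH3) but the sulfur has H0 (bonded to two carbons), not H1.
(D) contains a thiol (-SH), which satisfies every atom and bond constraint.
So the answer is (D).

D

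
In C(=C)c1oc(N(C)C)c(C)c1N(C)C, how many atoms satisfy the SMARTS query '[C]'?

7

The query [C] means: uppercase C matches aliphatic (non-aromatic) carbon only.
Check the 14 heavy atoms by environment: 1× o (aromatic) → no; 4× c (aromatic) → no; 7× C → match; 2× N → no.
That gives 7 matching atoms.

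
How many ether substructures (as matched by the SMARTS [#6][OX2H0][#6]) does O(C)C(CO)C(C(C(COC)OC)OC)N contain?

4

[#6][OX2H0][#6] is the SMARTS for an ether: an aliphatic oxygen bridging two carbons with no H on the oxygen.
The molecule carries 4 separate instances of a methoxy ether (-OCH3) meeting every constraint; each maps to a distinct set of atoms, giving 4 matches.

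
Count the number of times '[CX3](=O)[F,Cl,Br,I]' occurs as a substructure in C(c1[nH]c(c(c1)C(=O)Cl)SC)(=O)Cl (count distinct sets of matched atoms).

[CX3](=O)[F,Cl,Br,I] is the SMARTS for an acyl halide: a carbonyl carbon bonded to a halogen.
The molecule carries 2 separate instances of an acyl chloride (-C(=O)Cl) meeting every constraint; each maps to a distinct set of atoms, giving 2 matches.

2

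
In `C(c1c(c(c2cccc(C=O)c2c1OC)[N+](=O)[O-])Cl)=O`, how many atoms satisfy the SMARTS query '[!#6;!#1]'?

The query [!#6;!#1] means: not carbon and not hydrogen — any heteroatom.
Check the 20 heavy atoms by environment: 10× c (aromatic) → no; 4× O → match; 3× C → no; 1× Cl → match; 1× N (charge +1) → match; 1× O (charge -1) → match.
Summing the matching environments: 4 + 1 + 1 + 1 = 7 matching atoms.

7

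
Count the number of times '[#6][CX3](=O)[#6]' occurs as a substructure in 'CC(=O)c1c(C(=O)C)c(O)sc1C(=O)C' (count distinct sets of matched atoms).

[#6][CX3](=O)[#6] is the SMARTS for a ketone: a carbonyl carbon (no H) flanked by two carbons.
The molecule carries 3 separate instances of an acetyl/ketone group (-C(=O)CH3) meeting every constraint; each maps to a distinct set of atoms, giving 3 matches.

3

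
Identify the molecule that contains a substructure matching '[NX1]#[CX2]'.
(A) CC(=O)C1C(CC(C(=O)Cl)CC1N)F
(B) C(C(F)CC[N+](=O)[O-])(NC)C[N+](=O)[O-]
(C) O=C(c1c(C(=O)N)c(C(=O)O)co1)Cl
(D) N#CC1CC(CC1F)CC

D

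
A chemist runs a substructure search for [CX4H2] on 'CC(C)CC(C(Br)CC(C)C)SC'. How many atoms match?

2

The query [CX4H2] means: sp3 carbon (X4) with exactly two hydrogens.
Check the 13 heavy atoms by environment: 2× C (H2, X4) → match; 4× C (H1, X4) → no; 1× S (H0, X2) → no; 5× C (H3, X4) → no; 1× Br (H0, X1) → no.
That gives 2 matching atoms.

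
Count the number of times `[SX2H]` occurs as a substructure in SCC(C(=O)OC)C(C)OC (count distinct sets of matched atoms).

1

[SX2H] is the SMARTS for a thiol: an aliphatic sulfur with two connections, one being H.
Exactly one fragment in the molecule meets all constraints, giving 1 match.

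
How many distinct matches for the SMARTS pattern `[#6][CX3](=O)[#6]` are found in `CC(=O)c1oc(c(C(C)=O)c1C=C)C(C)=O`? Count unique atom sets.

3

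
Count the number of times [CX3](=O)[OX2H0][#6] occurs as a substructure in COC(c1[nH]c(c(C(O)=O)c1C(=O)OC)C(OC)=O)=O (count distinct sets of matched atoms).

3

[CX3](=O)[OX2H0][#6] is the SMARTS for an ester: a carbonyl carbon bonded to an oxygen that is itself bonded to carbon (no H on that O).
The molecule carries 3 separate instances of a methyl-ester group (-C(=O)OCH3) meeting every constraint; each maps to a distinct set of atoms, giving 3 matches.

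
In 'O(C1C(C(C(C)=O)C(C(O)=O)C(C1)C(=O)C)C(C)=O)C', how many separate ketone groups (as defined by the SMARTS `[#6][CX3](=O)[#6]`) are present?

[#6][CX3](=O)[#6] is the SMARTS for a ketone: a carbonyl carbon (no H) flanked by two carbons.
The molecule carries 3 separate instances of an acetyl/ketone group (-C(=O)CH3) meeting every constraint; each maps to a distinct set of atoms, giving 3 matches.

3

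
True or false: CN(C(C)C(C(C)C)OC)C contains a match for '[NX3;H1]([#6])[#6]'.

False

The pattern [NX3;H1]([#6])[#6] describes a trivalent nitrogen with one H, bonded to two carbons — a secondary amine.
The closest candidate here is a dimethylamino group (-N(CH3)2), but the nitrogen has H0, not H1. No other fragment satisfies the full query, so there is no match.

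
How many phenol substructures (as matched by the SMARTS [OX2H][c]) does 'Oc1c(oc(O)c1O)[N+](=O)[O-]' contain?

3

[OX2H][c] is the SMARTS for a phenol: a hydroxyl oxygen attached to an aromatic carbon.
The molecule carries 3 separate instances of a hydroxyl group (-OH) meeting every constraint; each maps to a distinct set of atoms, giving 3 matches.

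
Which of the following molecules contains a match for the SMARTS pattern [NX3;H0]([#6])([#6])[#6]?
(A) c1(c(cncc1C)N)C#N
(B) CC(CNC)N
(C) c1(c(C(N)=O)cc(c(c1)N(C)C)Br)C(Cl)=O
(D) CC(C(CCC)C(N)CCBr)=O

C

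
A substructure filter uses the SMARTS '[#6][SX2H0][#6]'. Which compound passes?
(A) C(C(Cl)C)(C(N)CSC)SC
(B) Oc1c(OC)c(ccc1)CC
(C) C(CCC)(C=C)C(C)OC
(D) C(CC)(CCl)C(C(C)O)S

[#6][SX2H0][#6] describes an aliphatic sulfur bridging two carbons with no H on the sulfur (a thioether).
(A) contains a methylthio ether (-SCH3), which satisfies every atom and bond constraint.
(B) has a methoxy ether (-OCH3) but the bridging atom is O, not S.
(C) has a methoxy ether (-OCH3) but the bridging atom is O, not S.
(D) has a thiol (-SH) but the sulfur has H1, not H0 bridging two carbons.
So the answer is (A).

A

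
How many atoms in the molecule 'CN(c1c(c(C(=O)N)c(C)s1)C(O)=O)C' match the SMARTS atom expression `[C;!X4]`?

The query [C;!X4] means: aliphatic carbon that does not have four total connections.
Check the 15 heavy atoms by environment: 1× s (aromatic, X2) → no; 4× c (aromatic, X3) → no; 3× C (X4) → no; 2× N (X3) → no; 2× C (X3) → match; 2× O (X1) → no; 1× O (X2) → no.
That gives 2 matching atoms.

2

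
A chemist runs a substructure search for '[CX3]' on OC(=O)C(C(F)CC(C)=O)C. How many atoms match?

2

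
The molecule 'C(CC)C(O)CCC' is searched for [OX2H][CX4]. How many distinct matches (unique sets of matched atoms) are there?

[OX2H][CX4] is the SMARTS for an aliphatic alcohol: a hydroxyl oxygen bound to an sp3 (X4) carbon.
Exactly one fragment in the molecule meets all constraints, giving 1 match.

1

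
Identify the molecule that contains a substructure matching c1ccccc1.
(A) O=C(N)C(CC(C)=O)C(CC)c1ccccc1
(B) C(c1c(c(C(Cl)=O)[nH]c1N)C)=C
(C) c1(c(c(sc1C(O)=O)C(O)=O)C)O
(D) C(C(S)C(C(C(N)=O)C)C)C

A

c1ccccc1 describes six aromatic carbons in a ring (a benzene ring).
(A) contains a phenyl ring, which satisfies every atom and bond constraint.
(B) has a methyl group (-CH3) but no six-membered all-carbon aromatic ring is present.
(C) has a methyl group (-CH3) but no six-membered all-carbon aromatic ring is present.
(D) has a methyl group (-CH3) but no six-membered all-carbon aromatic ring is present.
So the answer is (A).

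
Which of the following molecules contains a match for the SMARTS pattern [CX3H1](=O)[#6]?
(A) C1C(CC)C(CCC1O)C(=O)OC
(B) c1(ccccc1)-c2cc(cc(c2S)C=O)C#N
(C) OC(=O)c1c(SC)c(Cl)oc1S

B

[CX3H1](=O)[#6] describes an sp2 carbon with one H, double-bonded to O and single-bonded to carbon (an aldehyde).
(A) has a methyl-ester group (-C(=O)OCH3) but the carbonyl carbon has H0, not H1.
(B) contains an aldehyde (-CHO), which satisfies every atom and bond constraint.
(C) has a carboxylic acid group (-C(=O)OH) but the carbonyl carbon has H0 and is bonded to O, not H1.
So the answer is (B).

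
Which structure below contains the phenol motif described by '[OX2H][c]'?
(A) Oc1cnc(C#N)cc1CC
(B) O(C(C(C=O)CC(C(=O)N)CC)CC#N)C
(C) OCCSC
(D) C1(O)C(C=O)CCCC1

A

[OX2H][c] describes a hydroxyl oxygen attached to an aromatic carbon (a phenol).
(A) contains a hydroxyl group (-OH), which satisfies every atom and bond constraint.
(B) has a methoxy ether (-OCH3) but the oxygen has H0, not H1.
(C) has a hydroxyl group (-OH) but the -OH is on an aliphatic carbon, not an aromatic c.
(D) has a hydroxyl group (-OH) but the -OH is on an aliphatic carbon, not an aromatic c.
So the answer is (A).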